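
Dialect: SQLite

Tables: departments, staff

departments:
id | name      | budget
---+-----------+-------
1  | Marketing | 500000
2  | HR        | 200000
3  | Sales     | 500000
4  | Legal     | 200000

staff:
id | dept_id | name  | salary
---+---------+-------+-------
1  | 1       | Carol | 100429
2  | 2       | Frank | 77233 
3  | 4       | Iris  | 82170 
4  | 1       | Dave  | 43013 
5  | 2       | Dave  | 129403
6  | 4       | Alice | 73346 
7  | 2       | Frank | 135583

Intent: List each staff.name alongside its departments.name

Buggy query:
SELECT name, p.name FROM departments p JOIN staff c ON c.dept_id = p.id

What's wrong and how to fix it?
Bug: 'name' exists in both joined tables, so the database can't tell which one is meant

Fix: Qualify the column with its table alias (c.name)

Corrected query:
SELECT c.name, p.name FROM departments p JOIN staff c ON c.dept_id = p.id

Result:
name  | name     
------+----------
Carol | Marketing
Frank | HR       
Iris  | Legal    
Dave  | Marketing
Dave  | HR       
Alice | Legal    
Frank | HR       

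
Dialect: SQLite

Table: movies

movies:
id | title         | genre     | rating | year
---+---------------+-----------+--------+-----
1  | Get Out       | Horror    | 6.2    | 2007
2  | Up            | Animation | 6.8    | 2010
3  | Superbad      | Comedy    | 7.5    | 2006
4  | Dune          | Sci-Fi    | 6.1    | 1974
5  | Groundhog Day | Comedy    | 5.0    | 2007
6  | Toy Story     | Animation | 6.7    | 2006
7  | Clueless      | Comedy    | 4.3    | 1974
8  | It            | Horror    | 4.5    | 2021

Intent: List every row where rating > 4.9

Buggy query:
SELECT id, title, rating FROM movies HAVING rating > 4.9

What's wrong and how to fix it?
Bug: HAVING filters the output of aggregation, but this query has no GROUP BY and no aggregate functions, so SQLite rejects it (HAVING clause on a non-aggregate query); the condition here is per row

Fix: Replace HAVING with WHERE since the condition applies to individual rows

Corrected query:
SELECT id, title, rating FROM movies WHERE rating > 4.9

Result:
id | title         | rating
---+---------------+-------
1  | Get Out       | 6.2   
2  | Up            | 6.8   
3  | Superbad      | 7.5   
4  | Dune          | 6.1   
5  | Groundhog Day | 5     
6  | Toy Story     | 6.7   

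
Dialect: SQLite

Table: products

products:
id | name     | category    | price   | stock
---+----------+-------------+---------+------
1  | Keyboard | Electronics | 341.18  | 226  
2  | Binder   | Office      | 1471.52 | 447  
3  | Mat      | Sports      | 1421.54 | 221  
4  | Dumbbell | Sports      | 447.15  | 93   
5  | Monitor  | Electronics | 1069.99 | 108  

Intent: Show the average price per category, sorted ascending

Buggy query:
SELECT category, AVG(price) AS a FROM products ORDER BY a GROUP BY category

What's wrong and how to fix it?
Bug: ORDER BY appears before GROUP BY; SQL clause order requires GROUP BY first

Fix: Reorder: SELECT … FROM … GROUP BY … ORDER BY …

Corrected query:
SELECT category, AVG(price) AS a FROM products GROUP BY category ORDER BY a

Result:
category    | a      
------------+--------
Electronics | 705.585
Sports      | 934.345
Office      | 1471.52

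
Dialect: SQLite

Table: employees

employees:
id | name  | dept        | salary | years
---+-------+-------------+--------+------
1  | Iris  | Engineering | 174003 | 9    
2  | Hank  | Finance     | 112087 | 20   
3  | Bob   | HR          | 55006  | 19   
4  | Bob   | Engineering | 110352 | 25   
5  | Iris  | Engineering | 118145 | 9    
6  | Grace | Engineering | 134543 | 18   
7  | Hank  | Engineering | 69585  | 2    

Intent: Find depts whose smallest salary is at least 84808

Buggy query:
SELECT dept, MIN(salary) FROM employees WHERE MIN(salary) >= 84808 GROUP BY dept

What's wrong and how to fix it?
Bug: Aggregates like MIN are computed per group after WHERE runs

Fix: Replace WHERE with HAVING after the GROUP BY

Corrected query:
SELECT dept, MIN(salary) FROM employees GROUP BY dept HAVING MIN(salary) >= 84808

Result:
dept    | MIN(salary)
--------+------------
Finance | 112087     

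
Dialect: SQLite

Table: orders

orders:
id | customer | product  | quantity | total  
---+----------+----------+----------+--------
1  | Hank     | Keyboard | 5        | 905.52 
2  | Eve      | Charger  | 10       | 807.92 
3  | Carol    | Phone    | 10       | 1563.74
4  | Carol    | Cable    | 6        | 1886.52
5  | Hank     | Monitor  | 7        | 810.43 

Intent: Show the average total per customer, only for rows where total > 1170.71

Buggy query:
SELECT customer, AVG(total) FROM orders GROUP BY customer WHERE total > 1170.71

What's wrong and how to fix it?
Bug: WHERE cannot follow GROUP BY

Fix: Place WHERE between FROM and GROUP BY

Corrected query:
SELECT customer, AVG(total) FROM orders WHERE total > 1170.71 GROUP BY customer

Result:
customer | AVG(total)
---------+-----------
Carol    | 1725.13   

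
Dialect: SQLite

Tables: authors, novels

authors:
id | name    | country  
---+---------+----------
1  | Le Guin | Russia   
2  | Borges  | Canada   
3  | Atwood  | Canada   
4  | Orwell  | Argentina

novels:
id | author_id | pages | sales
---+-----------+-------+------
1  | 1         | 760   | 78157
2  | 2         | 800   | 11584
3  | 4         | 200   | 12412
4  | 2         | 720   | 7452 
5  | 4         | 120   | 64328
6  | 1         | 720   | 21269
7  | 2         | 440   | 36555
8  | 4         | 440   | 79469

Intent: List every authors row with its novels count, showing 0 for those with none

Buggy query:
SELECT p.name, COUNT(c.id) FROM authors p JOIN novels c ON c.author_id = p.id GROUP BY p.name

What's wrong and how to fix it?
Bug: An inner join excludes parents with zero children

Fix: Use LEFT JOIN so parents without children still appear (COUNT(c.id) gives 0)

Corrected query:
SELECT p.name, COUNT(c.id) FROM authors p LEFT JOIN novels c ON c.author_id = p.id GROUP BY p.name

Result:
name    | COUNT(c.id)
--------+------------
Atwood  | 0          
Borges  | 3          
Le Guin | 2          
Orwell  | 3          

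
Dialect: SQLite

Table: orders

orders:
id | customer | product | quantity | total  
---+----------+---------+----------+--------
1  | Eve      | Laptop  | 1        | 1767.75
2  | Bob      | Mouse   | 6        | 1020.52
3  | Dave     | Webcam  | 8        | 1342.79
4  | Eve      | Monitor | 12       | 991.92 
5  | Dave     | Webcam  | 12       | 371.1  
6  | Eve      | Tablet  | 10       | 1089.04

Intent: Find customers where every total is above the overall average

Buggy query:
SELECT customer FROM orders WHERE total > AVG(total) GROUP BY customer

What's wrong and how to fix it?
Bug: AVG() is an aggregate; it can't sit directly in WHERE

Fix: Use a subquery for AVG and a HAVING MIN(...) filter so the condition holds for every row in the group

Corrected query:
SELECT customer FROM orders GROUP BY customer HAVING MIN(total) > (SELECT AVG(total) FROM orders)

Result:
(no rows)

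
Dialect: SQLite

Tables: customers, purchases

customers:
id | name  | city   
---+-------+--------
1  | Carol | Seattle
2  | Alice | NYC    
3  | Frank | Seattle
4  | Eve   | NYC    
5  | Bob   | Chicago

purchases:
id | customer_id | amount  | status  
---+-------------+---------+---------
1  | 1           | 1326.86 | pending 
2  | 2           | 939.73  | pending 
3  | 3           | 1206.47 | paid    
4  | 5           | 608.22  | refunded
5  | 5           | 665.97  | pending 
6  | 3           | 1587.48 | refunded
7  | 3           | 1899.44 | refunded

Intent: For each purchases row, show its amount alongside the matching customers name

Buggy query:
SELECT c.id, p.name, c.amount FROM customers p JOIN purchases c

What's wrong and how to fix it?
Bug: Missing join condition: each purchases row is matched to all customers rows instead of just its own

Fix: Specify the join condition linking the foreign key to the parent id

Corrected query:
SELECT c.id, p.name, c.amount FROM customers p JOIN purchases c ON c.customer_id = p.id

Result:
id | name  | amount 
---+-------+--------
1  | Carol | 1326.86
2  | Alice | 939.73 
3  | Frank | 1206.47
4  | Bob   | 608.22 
5  | Bob   | 665.97 
6  | Frank | 1587.48
7  | Frank | 1899.44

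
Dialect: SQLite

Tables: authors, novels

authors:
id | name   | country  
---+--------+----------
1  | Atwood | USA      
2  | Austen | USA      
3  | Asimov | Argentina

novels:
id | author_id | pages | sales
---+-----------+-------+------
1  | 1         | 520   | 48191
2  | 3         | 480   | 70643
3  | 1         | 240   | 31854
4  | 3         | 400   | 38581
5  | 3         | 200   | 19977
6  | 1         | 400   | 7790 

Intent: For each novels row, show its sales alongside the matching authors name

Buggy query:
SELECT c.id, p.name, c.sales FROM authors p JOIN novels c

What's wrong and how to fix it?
Bug: JOIN with no ON clause produces a cartesian product; every novels row pairs with every authors row

Fix: Add ON c.author_id = p.id to the JOIN

Corrected query:
SELECT c.id, p.name, c.sales FROM authors p JOIN novels c ON c.author_id = p.id

Result:
id | name   | sales
---+--------+------
1  | Atwood | 48191
2  | Asimov | 70643
3  | Atwood | 31854
4  | Asimov | 38581
5  | Asimov | 19977
6  | Atwood | 7790 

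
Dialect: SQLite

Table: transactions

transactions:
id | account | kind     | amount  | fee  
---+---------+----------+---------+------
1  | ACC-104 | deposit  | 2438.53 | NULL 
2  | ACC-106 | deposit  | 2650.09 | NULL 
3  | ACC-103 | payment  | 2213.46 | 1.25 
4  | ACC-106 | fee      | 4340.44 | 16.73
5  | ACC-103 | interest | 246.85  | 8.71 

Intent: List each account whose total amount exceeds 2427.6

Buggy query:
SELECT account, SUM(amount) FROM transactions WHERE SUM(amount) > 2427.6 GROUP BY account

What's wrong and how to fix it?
Bug: SUM(amount) is an aggregate, but WHERE filters rows before aggregation

Fix: Use HAVING (which filters groups after aggregation) instead of WHERE

Corrected query:
SELECT account, SUM(amount) FROM transactions GROUP BY account HAVING SUM(amount) > 2427.6

Result:
account | SUM(amount)
--------+------------
ACC-103 | 2460.31    
ACC-104 | 2438.53    
ACC-106 | 6990.53    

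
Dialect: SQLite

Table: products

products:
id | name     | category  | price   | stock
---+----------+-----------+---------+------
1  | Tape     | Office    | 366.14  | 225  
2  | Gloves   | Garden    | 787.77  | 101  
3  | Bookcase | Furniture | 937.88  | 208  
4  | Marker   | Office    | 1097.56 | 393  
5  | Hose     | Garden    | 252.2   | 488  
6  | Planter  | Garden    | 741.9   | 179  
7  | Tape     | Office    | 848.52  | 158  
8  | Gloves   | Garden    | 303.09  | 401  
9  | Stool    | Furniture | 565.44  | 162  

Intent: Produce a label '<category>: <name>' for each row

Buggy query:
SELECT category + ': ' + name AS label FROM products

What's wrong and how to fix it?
Bug: '+' is numeric addition; on text columns SQLite converts them to 0 instead of concatenating

Fix: Use the || operator for string concatenation

Corrected query:
SELECT category || ': ' || name AS label FROM products

Result:
label              
-------------------
Office: Tape       
Garden: Gloves     
Furniture: Bookcase
Office: Marker     
Garden: Hose       
Garden: Planter    
Office: Tape       
Garden: Gloves     
Furniture: Stool   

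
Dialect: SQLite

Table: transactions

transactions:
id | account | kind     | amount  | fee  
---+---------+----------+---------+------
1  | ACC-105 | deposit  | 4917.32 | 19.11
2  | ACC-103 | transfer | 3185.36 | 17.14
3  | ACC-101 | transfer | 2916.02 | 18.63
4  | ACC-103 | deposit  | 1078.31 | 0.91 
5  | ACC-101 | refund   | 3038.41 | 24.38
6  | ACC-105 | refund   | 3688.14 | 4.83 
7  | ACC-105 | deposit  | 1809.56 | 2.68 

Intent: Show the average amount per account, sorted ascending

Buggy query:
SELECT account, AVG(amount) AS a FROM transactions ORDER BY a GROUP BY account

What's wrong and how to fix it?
Bug: ORDER BY appears before GROUP BY; SQL clause order requires GROUP BY first

Fix: Reorder: SELECT … FROM … GROUP BY … ORDER BY …

Corrected query:
SELECT account, AVG(amount) AS a FROM transactions GROUP BY account ORDER BY a

Result:
account | a          
--------+------------
ACC-103 | 2131.835   
ACC-101 | 2977.215   
ACC-105 | 3471.673333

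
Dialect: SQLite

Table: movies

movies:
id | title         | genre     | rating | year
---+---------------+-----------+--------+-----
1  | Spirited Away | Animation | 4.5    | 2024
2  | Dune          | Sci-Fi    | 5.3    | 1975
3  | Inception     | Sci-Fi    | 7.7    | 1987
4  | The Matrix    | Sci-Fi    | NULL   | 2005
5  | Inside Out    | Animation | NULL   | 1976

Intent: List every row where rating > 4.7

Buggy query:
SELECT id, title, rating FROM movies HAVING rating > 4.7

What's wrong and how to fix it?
Bug: HAVING filters the output of aggregation, but this query has no GROUP BY and no aggregate functions, so SQLite rejects it (HAVING clause on a non-aggregate query); the condition here is per row

Fix: Use WHERE for row-level filtering

Corrected query:
SELECT id, title, rating FROM movies WHERE rating > 4.7

Result:
id | title     | rating
---+-----------+-------
2  | Dune      | 5.3   
3  | Inception | 7.7   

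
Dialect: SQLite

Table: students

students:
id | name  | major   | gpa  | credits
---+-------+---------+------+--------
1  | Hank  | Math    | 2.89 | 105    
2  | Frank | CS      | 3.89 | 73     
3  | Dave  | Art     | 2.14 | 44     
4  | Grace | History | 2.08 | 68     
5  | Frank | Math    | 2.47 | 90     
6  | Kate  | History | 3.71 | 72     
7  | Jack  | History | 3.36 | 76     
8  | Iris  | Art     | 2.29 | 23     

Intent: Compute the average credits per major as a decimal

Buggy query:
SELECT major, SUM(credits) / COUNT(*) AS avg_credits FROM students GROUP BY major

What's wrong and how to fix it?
Bug: SUM(credits) and COUNT(*) are both integers; the division truncates the fractional part

Fix: Cast one side to REAL so the division keeps the fractional part

Corrected query:
SELECT major, SUM(credits) * 1.0 / COUNT(*) AS avg_credits FROM students GROUP BY major

Result:
major   | avg_credits
--------+------------
Art     | 33.5       
CS      | 73         
History | 72         
Math    | 97.5       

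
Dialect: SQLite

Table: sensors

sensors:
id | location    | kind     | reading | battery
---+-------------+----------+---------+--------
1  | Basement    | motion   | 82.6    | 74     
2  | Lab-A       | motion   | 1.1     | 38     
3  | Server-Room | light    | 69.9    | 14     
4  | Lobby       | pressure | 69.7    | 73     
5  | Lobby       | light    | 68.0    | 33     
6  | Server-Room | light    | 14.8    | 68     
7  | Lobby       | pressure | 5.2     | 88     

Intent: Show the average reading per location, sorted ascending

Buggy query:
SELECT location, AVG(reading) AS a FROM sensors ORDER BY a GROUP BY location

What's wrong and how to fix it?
Bug: GROUP BY must precede ORDER BY

Fix: Reorder: SELECT … FROM … GROUP BY … ORDER BY …

Corrected query:
SELECT location, AVG(reading) AS a FROM sensors GROUP BY location ORDER BY a

Result:
location    | a        
------------+----------
Lab-A       | 1.1      
Server-Room | 42.35    
Lobby       | 47.633333
Basement    | 82.6     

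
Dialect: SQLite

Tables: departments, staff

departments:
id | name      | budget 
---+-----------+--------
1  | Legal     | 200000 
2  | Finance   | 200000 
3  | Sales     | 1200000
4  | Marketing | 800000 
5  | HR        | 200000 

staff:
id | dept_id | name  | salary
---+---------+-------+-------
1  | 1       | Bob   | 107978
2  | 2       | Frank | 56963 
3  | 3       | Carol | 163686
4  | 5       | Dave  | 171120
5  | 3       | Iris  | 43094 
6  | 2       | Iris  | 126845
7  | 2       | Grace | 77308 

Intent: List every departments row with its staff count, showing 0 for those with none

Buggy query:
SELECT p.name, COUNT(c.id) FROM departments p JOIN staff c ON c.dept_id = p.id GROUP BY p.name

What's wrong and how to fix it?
Bug: INNER JOIN drops departments rows that have no matching staff rows

Fix: Use LEFT JOIN so parents without children still appear (COUNT(c.id) gives 0)

Corrected query:
SELECT p.name, COUNT(c.id) FROM departments p LEFT JOIN staff c ON c.dept_id = p.id GROUP BY p.name

Result:
name      | COUNT(c.id)
----------+------------
Finance   | 3          
HR        | 1          
Legal     | 1          
Marketing | 0          
Sales     | 2          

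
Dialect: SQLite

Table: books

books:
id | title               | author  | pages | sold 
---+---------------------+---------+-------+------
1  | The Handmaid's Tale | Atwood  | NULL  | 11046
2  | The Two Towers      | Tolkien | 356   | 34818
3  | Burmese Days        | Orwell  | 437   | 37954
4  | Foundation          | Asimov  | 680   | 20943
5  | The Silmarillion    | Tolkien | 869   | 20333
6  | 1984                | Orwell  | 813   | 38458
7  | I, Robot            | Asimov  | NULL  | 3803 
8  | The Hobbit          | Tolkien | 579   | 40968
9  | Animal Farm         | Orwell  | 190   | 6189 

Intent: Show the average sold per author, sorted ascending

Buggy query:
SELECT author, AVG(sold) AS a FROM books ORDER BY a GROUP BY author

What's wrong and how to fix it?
Bug: ORDER BY appears before GROUP BY; SQL clause order requires GROUP BY first

Fix: Reorder: SELECT … FROM … GROUP BY … ORDER BY …

Corrected query:
SELECT author, AVG(sold) AS a FROM books GROUP BY author ORDER BY a

Result:
author  | a           
--------+-------------
Atwood  | 11046       
Asimov  | 12373       
Orwell  | 27533.666667
Tolkien | 32039.666667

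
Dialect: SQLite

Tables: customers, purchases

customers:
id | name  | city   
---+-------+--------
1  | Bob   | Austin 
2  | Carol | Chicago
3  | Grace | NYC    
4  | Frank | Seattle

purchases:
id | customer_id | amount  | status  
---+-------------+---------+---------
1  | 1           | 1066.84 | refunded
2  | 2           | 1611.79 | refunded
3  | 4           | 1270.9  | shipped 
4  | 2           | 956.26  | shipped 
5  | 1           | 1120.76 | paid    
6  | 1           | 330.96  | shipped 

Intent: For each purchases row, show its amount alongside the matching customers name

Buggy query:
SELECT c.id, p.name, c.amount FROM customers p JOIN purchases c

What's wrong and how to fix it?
Bug: JOIN with no ON clause produces a cartesian product; every purchases row pairs with every customers row

Fix: Add ON c.customer_id = p.id to the JOIN

Corrected query:
SELECT c.id, p.name, c.amount FROM customers p JOIN purchases c ON c.customer_id = p.id

Result:
id | name  | amount 
---+-------+--------
1  | Bob   | 1066.84
2  | Carol | 1611.79
3  | Frank | 1270.9 
4  | Carol | 956.26 
5  | Bob   | 1120.76
6  | Bob   | 330.96 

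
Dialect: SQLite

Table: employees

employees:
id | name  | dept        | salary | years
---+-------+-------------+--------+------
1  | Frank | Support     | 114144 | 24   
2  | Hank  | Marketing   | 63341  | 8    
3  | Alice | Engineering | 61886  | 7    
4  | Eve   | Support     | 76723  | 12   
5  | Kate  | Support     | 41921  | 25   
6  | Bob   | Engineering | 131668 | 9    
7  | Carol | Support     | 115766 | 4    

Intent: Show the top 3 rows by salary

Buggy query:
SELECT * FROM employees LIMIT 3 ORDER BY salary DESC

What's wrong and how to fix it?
Bug: ORDER BY cannot follow LIMIT; LIMIT is the final clause

Fix: Sort with ORDER BY, then apply LIMIT

Corrected query:
SELECT * FROM employees ORDER BY salary DESC LIMIT 3

Result:
id | name  | dept        | salary | years
---+-------+-------------+--------+------
6  | Bob   | Engineering | 131668 | 9    
7  | Carol | Support     | 115766 | 4    
1  | Frank | Support     | 114144 | 24   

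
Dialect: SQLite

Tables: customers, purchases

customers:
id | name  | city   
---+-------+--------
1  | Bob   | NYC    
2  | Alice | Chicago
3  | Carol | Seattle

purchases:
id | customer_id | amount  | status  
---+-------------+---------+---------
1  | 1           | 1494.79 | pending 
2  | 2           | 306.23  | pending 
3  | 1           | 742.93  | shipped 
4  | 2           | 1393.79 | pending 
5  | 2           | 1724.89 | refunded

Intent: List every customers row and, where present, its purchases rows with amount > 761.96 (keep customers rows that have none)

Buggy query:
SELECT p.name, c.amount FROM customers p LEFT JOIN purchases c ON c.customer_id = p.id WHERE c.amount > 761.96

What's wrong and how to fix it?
Bug: A WHERE condition on the right-hand table after LEFT JOIN drops unmatched parents

Fix: Put 'c.amount > 761.96' in the JOIN's ON clause instead of WHERE

Corrected query:
SELECT p.name, c.amount FROM customers p LEFT JOIN purchases c ON c.customer_id = p.id AND c.amount > 761.96

Result:
name  | amount 
------+--------
Bob   | 1494.79
Alice | 1393.79
Alice | 1724.89
Carol | NULL   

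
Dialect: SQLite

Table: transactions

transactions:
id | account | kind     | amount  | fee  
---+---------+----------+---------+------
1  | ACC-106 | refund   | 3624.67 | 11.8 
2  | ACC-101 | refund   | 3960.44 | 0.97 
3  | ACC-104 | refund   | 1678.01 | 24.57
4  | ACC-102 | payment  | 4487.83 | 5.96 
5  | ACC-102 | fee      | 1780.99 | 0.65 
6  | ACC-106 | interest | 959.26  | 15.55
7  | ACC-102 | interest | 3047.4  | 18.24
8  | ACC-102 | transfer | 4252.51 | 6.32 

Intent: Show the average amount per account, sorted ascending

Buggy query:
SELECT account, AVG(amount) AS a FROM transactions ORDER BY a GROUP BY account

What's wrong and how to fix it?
Bug: ORDER BY appears before GROUP BY; SQL clause order requires GROUP BY first

Fix: Reorder: SELECT … FROM … GROUP BY … ORDER BY …

Corrected query:
SELECT account, AVG(amount) AS a FROM transactions GROUP BY account ORDER BY a

Result:
account | a        
--------+----------
ACC-104 | 1678.01  
ACC-106 | 2291.965 
ACC-102 | 3392.1825
ACC-101 | 3960.44  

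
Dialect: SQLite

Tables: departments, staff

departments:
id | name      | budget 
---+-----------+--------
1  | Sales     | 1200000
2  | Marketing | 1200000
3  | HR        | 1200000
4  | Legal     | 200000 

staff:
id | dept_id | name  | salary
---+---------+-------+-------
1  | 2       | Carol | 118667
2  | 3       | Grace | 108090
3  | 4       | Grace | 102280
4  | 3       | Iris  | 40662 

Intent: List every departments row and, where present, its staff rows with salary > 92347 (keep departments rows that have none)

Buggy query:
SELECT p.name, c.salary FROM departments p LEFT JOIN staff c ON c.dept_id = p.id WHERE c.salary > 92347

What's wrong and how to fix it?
Bug: A WHERE condition on the right-hand table after LEFT JOIN drops unmatched parents

Fix: Put 'c.salary > 92347' in the JOIN's ON clause instead of WHERE

Corrected query:
SELECT p.name, c.salary FROM departments p LEFT JOIN staff c ON c.dept_id = p.id AND c.salary > 92347

Result:
name      | salary
----------+-------
Sales     | NULL  
Marketing | 118667
HR        | 108090
Legal     | 102280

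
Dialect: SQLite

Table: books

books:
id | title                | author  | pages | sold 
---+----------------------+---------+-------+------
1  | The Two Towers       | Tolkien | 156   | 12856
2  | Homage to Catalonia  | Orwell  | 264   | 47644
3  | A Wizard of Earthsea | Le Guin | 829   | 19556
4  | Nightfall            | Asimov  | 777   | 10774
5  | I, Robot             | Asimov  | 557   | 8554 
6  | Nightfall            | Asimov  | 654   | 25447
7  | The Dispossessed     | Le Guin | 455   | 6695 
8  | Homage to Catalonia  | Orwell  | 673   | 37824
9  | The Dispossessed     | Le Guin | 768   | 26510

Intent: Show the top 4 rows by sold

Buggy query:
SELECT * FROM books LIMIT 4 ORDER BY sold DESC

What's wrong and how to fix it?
Bug: LIMIT must come after ORDER BY

Fix: Sort with ORDER BY, then apply LIMIT

Corrected query:
SELECT * FROM books ORDER BY sold DESC LIMIT 4

Result:
id | title               | author  | pages | sold 
---+---------------------+---------+-------+------
2  | Homage to Catalonia | Orwell  | 264   | 47644
8  | Homage to Catalonia | Orwell  | 673   | 37824
9  | The Dispossessed    | Le Guin | 768   | 26510
6  | Nightfall           | Asimov  | 654   | 25447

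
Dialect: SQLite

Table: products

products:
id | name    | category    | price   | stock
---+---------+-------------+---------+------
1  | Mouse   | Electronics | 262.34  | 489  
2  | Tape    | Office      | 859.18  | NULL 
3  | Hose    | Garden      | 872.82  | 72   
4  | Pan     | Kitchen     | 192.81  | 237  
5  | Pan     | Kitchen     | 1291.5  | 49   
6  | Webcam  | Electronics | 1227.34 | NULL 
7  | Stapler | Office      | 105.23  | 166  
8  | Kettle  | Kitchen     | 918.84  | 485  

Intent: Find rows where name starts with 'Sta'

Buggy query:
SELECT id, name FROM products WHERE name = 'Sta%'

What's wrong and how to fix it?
Bug: '=' compares the literal string including the % character; pattern matching needs LIKE

Fix: Use LIKE for wildcard pattern matching

Corrected query:
SELECT id, name FROM products WHERE name LIKE 'Sta%'

Result:
id | name   
---+--------
7  | Stapler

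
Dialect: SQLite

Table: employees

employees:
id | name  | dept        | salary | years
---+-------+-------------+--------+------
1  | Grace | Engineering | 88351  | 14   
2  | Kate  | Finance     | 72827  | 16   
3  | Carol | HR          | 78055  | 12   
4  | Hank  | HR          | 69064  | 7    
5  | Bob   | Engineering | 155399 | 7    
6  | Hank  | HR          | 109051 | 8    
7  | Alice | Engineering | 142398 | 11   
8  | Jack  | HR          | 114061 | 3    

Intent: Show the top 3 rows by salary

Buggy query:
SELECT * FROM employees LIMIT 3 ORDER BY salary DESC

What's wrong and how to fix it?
Bug: LIMIT must come after ORDER BY

Fix: Sort with ORDER BY, then apply LIMIT

Corrected query:
SELECT * FROM employees ORDER BY salary DESC LIMIT 3

Result:
id | name  | dept        | salary | years
---+-------+-------------+--------+------
5  | Bob   | Engineering | 155399 | 7    
7  | Alice | Engineering | 142398 | 11   
8  | Jack  | HR          | 114061 | 3    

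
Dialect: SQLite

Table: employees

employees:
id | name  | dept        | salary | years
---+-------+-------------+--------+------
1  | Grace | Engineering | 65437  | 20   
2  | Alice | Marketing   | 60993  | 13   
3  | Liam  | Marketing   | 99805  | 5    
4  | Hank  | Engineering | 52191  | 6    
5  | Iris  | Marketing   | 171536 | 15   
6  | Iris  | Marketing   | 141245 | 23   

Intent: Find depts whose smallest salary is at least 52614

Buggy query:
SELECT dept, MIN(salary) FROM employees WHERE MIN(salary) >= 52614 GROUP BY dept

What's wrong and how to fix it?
Bug: MIN() in WHERE is a misuse of aggregate

Fix: Use HAVING for the per-group MIN condition

Corrected query:
SELECT dept, MIN(salary) FROM employees GROUP BY dept HAVING MIN(salary) >= 52614

Result:
dept      | MIN(salary)
----------+------------
Marketing | 60993      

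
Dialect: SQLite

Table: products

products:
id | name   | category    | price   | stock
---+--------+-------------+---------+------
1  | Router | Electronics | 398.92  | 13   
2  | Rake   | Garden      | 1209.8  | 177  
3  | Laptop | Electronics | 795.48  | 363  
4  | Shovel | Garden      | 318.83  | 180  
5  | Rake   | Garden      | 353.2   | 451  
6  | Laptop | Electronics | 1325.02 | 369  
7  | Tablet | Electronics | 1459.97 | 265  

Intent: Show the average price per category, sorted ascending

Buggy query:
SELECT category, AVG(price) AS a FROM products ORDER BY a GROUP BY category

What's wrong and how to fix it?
Bug: GROUP BY must precede ORDER BY

Fix: Move ORDER BY to the end, after GROUP BY

Corrected query:
SELECT category, AVG(price) AS a FROM products GROUP BY category ORDER BY a

Result:
category    | a         
------------+-----------
Garden      | 627.276667
Electronics | 994.8475  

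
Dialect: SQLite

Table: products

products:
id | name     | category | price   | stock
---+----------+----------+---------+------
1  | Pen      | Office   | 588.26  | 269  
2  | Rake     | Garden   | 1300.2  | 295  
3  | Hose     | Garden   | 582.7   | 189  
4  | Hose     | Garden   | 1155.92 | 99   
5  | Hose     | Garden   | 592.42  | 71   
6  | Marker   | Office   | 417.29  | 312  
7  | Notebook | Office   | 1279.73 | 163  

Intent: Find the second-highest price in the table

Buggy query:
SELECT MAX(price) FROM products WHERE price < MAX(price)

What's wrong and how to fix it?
Bug: The inner MAX is an aggregate inside WHERE, which is not allowed

Fix: Put the inner MAX in a scalar subquery

Corrected query:
SELECT MAX(price) FROM products WHERE price < (SELECT MAX(price) FROM products)

Result:
MAX(price)
----------
1279.73   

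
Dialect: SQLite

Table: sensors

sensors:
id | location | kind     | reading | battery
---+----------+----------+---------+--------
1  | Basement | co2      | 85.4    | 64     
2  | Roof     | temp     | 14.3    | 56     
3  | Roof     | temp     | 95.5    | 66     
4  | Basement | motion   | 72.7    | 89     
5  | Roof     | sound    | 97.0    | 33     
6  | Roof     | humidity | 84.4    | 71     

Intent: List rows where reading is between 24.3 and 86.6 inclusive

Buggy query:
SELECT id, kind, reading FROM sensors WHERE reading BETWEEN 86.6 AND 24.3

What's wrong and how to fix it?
Bug: The bounds are reversed; BETWEEN a AND b requires a <= b to match anything

Fix: Write BETWEEN 24.3 AND 86.6

Corrected query:
SELECT id, kind, reading FROM sensors WHERE reading BETWEEN 24.3 AND 86.6

Result:
id | kind     | reading
---+----------+--------
1  | co2      | 85.4   
4  | motion   | 72.7   
6  | humidity | 84.4   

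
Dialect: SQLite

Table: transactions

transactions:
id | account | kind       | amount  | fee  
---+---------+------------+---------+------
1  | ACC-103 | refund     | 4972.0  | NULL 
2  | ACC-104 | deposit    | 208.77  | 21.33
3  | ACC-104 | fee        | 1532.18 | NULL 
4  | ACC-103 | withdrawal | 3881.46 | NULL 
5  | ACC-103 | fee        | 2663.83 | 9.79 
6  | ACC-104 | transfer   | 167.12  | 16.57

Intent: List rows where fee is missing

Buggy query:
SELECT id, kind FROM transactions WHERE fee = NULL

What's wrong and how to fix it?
Bug: '= NULL' is always unknown in SQL three-valued logic, so no rows match

Fix: Use IS NULL to test for NULL

Corrected query:
SELECT id, kind FROM transactions WHERE fee IS NULL

Result:
id | kind      
---+-----------
1  | refund    
3  | fee       
4  | withdrawal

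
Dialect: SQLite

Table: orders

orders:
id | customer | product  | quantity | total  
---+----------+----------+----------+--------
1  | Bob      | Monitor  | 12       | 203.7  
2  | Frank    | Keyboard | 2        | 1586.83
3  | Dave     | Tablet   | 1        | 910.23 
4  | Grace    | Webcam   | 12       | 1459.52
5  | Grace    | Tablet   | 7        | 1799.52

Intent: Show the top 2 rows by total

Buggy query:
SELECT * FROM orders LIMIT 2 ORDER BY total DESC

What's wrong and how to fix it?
Bug: LIMIT must come after ORDER BY

Fix: Swap the clauses: ORDER BY first, then LIMIT

Corrected query:
SELECT * FROM orders ORDER BY total DESC LIMIT 2

Result:
id | customer | product  | quantity | total  
---+----------+----------+----------+--------
5  | Grace    | Tablet   | 7        | 1799.52
2  | Frank    | Keyboard | 2        | 1586.83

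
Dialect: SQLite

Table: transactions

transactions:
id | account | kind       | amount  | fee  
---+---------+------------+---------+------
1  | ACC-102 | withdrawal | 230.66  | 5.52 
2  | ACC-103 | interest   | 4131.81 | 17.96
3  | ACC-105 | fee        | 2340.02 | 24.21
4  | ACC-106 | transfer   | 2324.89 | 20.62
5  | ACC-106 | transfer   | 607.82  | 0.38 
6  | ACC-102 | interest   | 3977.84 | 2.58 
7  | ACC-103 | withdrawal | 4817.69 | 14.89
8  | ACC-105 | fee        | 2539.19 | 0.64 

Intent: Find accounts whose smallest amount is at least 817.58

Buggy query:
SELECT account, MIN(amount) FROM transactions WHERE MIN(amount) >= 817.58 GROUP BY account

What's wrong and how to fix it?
Bug: Aggregates like MIN are computed per group after WHERE runs

Fix: Replace WHERE with HAVING after the GROUP BY

Corrected query:
SELECT account, MIN(amount) FROM transactions GROUP BY account HAVING MIN(amount) >= 817.58

Result:
account | MIN(amount)
--------+------------
ACC-103 | 4131.81    
ACC-105 | 2340.02    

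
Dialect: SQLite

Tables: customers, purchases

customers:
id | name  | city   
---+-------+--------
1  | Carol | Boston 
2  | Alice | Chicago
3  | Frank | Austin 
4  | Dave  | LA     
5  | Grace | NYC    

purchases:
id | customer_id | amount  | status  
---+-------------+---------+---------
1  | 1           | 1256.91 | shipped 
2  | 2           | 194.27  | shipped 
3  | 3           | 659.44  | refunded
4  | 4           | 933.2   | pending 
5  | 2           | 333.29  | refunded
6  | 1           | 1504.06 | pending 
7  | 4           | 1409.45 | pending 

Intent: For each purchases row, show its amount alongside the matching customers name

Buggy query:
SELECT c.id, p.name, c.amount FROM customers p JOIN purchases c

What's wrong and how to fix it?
Bug: Missing join condition: each purchases row is matched to all customers rows instead of just its own

Fix: Specify the join condition linking the foreign key to the parent id

Corrected query:
SELECT c.id, p.name, c.amount FROM customers p JOIN purchases c ON c.customer_id = p.id

Result:
id | name  | amount 
---+-------+--------
1  | Carol | 1256.91
2  | Alice | 194.27 
3  | Frank | 659.44 
4  | Dave  | 933.2  
5  | Alice | 333.29 
6  | Carol | 1504.06
7  | Dave  | 1409.45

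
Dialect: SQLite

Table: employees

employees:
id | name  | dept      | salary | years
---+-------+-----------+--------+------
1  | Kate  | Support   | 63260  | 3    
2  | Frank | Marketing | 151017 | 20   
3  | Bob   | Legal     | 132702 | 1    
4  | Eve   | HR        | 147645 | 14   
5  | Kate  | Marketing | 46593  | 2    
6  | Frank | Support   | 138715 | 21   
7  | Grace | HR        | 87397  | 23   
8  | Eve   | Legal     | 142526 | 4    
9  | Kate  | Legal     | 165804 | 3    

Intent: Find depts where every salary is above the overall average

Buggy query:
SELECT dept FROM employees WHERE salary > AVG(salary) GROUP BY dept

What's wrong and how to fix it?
Bug: WHERE evaluates per row before aggregation, so AVG() is unavailable

Fix: Compute the overall average in a scalar subquery and compare each group's MIN against it in HAVING

Corrected query:
SELECT dept FROM employees GROUP BY dept HAVING MIN(salary) > (SELECT AVG(salary) FROM employees)

Result:
dept 
-----
Legal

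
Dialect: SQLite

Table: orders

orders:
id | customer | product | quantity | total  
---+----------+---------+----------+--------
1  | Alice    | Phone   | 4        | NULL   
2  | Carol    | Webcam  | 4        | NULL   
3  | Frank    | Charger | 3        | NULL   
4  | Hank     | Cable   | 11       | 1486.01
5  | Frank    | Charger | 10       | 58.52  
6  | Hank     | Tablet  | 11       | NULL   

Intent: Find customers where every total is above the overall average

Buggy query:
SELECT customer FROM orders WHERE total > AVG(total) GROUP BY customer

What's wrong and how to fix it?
Bug: WHERE evaluates per row before aggregation, so AVG() is unavailable

Fix: Compute the overall average in a scalar subquery and compare each group's MIN against it in HAVING

Corrected query:
SELECT customer FROM orders GROUP BY customer HAVING MIN(total) > (SELECT AVG(total) FROM orders)

Result:
customer
--------
Hank    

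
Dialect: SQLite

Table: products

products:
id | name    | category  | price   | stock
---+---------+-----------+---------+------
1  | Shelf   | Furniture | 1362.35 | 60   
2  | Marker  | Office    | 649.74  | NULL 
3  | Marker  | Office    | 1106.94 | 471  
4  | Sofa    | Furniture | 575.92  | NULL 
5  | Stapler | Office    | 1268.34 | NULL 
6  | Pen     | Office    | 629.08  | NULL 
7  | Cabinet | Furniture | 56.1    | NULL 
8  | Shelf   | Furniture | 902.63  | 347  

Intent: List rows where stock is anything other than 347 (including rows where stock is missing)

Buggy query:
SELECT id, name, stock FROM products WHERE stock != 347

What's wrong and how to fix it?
Bug: 'stock != 347' is unknown when stock is NULL, so NULL rows are silently excluded

Fix: Handle NULL separately with IS NULL alongside the inequality

Corrected query:
SELECT id, name, stock FROM products WHERE stock != 347 OR stock IS NULL

Result:
id | name    | stock
---+---------+------
1  | Shelf   | 60   
2  | Marker  | NULL 
3  | Marker  | 471  
4  | Sofa    | NULL 
5  | Stapler | NULL 
6  | Pen     | NULL 
7  | Cabinet | NULL 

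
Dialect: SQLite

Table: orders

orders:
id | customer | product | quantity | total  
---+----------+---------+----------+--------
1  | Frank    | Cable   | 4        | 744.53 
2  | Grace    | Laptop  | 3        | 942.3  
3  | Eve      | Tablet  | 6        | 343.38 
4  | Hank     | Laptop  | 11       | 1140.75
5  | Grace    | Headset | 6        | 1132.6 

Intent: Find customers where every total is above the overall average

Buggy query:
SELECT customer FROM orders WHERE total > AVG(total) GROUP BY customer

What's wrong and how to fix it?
Bug: AVG() is an aggregate; it can't sit directly in WHERE

Fix: Use a subquery for AVG and a HAVING MIN(...) filter so the condition holds for every row in the group

Corrected query:
SELECT customer FROM orders GROUP BY customer HAVING MIN(total) > (SELECT AVG(total) FROM orders)

Result:
customer
--------
Grace   
Hank    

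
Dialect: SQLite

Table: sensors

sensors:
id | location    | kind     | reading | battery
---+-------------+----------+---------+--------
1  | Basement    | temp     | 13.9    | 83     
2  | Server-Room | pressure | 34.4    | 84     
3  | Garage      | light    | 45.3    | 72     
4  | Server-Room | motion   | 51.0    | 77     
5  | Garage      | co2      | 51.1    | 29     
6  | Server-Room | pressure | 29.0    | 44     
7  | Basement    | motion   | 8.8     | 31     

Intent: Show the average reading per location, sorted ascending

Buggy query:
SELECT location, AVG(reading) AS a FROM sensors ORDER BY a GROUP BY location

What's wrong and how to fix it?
Bug: ORDER BY appears before GROUP BY; SQL clause order requires GROUP BY first

Fix: Reorder: SELECT … FROM … GROUP BY … ORDER BY …

Corrected query:
SELECT location, AVG(reading) AS a FROM sensors GROUP BY location ORDER BY a

Result:
location    | a        
------------+----------
Basement    | 11.35    
Server-Room | 38.133333
Garage      | 48.2     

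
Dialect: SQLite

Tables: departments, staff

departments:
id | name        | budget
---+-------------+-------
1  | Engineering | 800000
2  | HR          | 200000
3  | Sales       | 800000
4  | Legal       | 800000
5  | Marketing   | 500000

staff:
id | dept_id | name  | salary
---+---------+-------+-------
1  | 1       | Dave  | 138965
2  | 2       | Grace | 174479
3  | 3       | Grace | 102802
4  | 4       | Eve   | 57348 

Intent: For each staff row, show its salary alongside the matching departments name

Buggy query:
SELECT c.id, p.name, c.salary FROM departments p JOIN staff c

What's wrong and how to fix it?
Bug: Missing join condition: each staff row is matched to all departments rows instead of just its own

Fix: Add ON c.dept_id = p.id to the JOIN

Corrected query:
SELECT c.id, p.name, c.salary FROM departments p JOIN staff c ON c.dept_id = p.id

Result:
id | name        | salary
---+-------------+-------
1  | Engineering | 138965
2  | HR          | 174479
3  | Sales       | 102802
4  | Legal       | 57348 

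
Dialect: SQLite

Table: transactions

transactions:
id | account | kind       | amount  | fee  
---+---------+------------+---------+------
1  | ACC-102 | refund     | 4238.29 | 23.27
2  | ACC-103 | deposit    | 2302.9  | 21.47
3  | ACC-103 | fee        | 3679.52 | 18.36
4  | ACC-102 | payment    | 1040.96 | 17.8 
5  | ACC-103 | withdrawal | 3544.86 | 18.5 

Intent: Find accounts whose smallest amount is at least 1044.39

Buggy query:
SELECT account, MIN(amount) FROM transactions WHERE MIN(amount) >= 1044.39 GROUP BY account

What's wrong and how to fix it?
Bug: Aggregates like MIN are computed per group after WHERE runs

Fix: Use HAVING for the per-group MIN condition

Corrected query:
SELECT account, MIN(amount) FROM transactions GROUP BY account HAVING MIN(amount) >= 1044.39

Result:
account | MIN(amount)
--------+------------
ACC-103 | 2302.9     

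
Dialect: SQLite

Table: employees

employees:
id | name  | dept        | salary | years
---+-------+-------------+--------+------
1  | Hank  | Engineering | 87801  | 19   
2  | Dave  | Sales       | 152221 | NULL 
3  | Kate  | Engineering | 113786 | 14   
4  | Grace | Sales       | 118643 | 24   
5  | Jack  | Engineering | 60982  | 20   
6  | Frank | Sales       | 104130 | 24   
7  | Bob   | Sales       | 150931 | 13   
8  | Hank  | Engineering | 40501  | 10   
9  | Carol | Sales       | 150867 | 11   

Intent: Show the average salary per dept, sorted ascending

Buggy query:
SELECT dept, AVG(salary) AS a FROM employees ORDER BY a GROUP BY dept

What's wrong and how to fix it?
Bug: GROUP BY must precede ORDER BY

Fix: Reorder: SELECT … FROM … GROUP BY … ORDER BY …

Corrected query:
SELECT dept, AVG(salary) AS a FROM employees GROUP BY dept ORDER BY a

Result:
dept        | a       
------------+---------
Engineering | 75767.5 
Sales       | 135358.4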